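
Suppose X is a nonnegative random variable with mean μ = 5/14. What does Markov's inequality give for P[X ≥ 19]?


μ = E[X] = 5/14, a = 19.
Markov: P[X ≥ 19] ≤ μ/a = (5/14)/19 = 5/266.
Numerically: ≈ 0.0188.
(Since a = 19 > μ = 0.3571, the bound 5/266 is < 1 and informative.)

P[X ≥ 19] ≤ 5/266 ≈ 0.0188.


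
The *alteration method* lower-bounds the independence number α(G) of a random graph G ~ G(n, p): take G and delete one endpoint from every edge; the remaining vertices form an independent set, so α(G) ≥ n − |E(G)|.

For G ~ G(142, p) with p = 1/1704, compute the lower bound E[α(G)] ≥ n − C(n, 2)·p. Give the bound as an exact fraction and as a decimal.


E[|E(G)|] = C(142, 2)·p = 10011 · (1/1704) = 47/8.
E[α(G)] ≥ n − E[|E(G)|] = 142 − 47/8 = 1089/8.
Numerically: ≈ 136.1250.
(This is only a lower bound; the true E[α(G)] may be larger.)

E[α(G)] ≥ 1089/8 ≈ 136.1250.


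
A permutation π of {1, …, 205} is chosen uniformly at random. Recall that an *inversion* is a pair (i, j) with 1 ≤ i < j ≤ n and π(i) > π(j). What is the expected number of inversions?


Write X = Σ X_I over the C(205, 2) = 20910 pairs i < j, with X_I the indicator of one inversion.
There are 20910 indicators.
For each fixed pair i < j, the values π(i) and π(j) are two distinct elements of {1, …, 205} in uniformly random order; by symmetry P[π(i) > π(j)] = 1/2.
By linearity: E[X] = 20910 · (1/2) = C(205, 2) · (1/2) = 20910/2 = 10455 ≈ 10455.0000.

E[X] = 10455 = 10455.0000.


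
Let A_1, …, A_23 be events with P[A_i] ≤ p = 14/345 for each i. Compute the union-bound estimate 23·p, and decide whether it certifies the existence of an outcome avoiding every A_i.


Union bound: P[∪_{i=1}^{23} A_i] ≤ Σ_i P[A_i] ≤ 23·p = 23·(14/345) = 14/15.
Numerically: 14/15 ≈ 0.933333.
Is 14/15 < 1? YES.
Since P[∪ A_i] ≤ 14/15 < 1, the complement has P[∩ A_i^c] ≥ 1 − 14/15 = 1/15 > 0, so some outcome avoids every A_i.

23·p = 14/15 ≈ 0.933333; existence CERTIFIED by the union bound.


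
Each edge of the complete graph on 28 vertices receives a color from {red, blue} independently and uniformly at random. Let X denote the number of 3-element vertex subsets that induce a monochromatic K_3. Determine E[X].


Let X = Σ_S X_S over the C(28, 3) = 3276 subsets S of size 3, where X_S = 1 if the K_3 on S is monochromatic.
For a fixed S, the K_3 on S has C(3, 2) = 3 edges. P[all 3 edges red] = (1/2)^3, and likewise for blue, so P[monochromatic] = 2·(1/2)^3 = 2^{1 − 3} = 1/4.
By linearity of expectation: E[X] = C(28, 3) · 2^{1 − 3} = 3276 · 1/4 = 819.
Numerically: E[X] ≈ 819.00000.

E[X] = C(28,3)·2^(1−C(3,2)) = 819 ≈ 819.00000.


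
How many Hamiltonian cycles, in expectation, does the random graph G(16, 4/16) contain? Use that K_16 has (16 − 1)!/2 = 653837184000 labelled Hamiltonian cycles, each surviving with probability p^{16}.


K_16 has (16 − 1)!/2 = 653837184000 labelled Hamiltonian cycles.
For each such Hamiltonian cycle H, let X_H = 1 if all 16 edges of H are present in G. Then P[X_H = 1] = p^{16} = (1/4)^{16} = 1/4294967296.
Summing the indicators: E[X] = Σ_H E[X_H] = 653837184000 · p^{16} = 653837184000 · 1/4294967296 = 638512875/4194304.
Numerically: E[X] ≈ 152.

E[X] = 653837184000 · (1/4)^{16} = 638512875/4194304 ≈ 152.


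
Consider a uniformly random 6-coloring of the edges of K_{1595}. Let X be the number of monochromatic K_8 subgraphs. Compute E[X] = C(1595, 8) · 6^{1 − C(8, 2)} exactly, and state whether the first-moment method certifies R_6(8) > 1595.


E[X] = C(1595, 8) · 6^{1 − 28} = 1020772636343363633895 · 6^{−27} = 1020772636343363633895/1023490369077469249536.
As a reduced fraction: E[X] = 113419181815929292655/113721152119718805504 ≈ 0.99734.
Is E[X] < 1? YES.
Since E[X] < 1, there exists a 6-coloring of K_{1595} with no monochromatic K_8; hence R_6(8) > 1595.

E[X] = 113419181815929292655/113721152119718805504 ≈ 0.99734; E[X] < 1, so R_6(8) > 1595.


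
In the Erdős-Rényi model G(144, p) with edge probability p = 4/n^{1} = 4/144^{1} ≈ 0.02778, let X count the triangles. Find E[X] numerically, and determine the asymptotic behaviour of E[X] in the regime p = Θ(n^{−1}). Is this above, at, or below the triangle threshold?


Number of potential triangles: C(144, 3) = 487344.
Each occurs with probability p³ ≈ (0.02778)³ ≈ 2.143347e-05.
By linearity: E[X] = C(144, 3)·p³ ≈ 487344 · 2.143347e-05 ≈ 10.4455.
Here α = 1, so p = 4/n is exactly at the triangle threshold p ~ 1/n. Asymptotically E[X] → c³/6 = 4³/6 = 32/3 ≈ 10.6667, a bounded constant. In this regime the triangle count is asymptotically Poisson(c³/6).

E[X] ≈ 10.4455; in regime p = Θ(1/n^{1}) E[X] stays bounded (at the triangle threshold p ~ 1/n).


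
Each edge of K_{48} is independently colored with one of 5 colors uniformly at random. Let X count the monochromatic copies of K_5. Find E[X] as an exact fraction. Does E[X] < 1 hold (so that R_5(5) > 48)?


E[X] = C(48, 5) · 5^{1 − 10} = 1712304 · 5^{−9} = 1712304/1953125.
As a reduced fraction: E[X] = 1712304/1953125 ≈ 0.8766996.
Is E[X] < 1? YES.
Since E[X] < 1, there exists a 5-coloring of K_{48} with no monochromatic K_5; hence R_5(5) > 48.

E[X] = 1712304/1953125 ≈ 0.8766996; E[X] < 1, so R_5(5) > 48.


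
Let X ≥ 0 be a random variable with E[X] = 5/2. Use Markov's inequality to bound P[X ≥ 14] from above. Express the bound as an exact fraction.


μ = E[X] = 5/2, a = 14.
Markov: P[X ≥ 14] ≤ μ/a = (5/2)/14 = 5/28.
Numerically: ≈ 0.1786.
(Since a = 14 > μ = 2.5000, the bound 5/28 is < 1 and informative.)

P[X ≥ 14] ≤ 5/28 ≈ 0.1786.


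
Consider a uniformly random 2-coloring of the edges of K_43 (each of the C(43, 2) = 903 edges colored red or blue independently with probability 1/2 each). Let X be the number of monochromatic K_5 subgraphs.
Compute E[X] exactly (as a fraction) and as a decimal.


Let X = Σ_S X_S over the C(43, 5) = 962598 subsets S of size 5, where X_S = 1 if the K_5 on S is monochromatic.
For a fixed S, the K_5 on S has C(5, 2) = 10 edges. P[all 10 edges red] = (1/2)^10, and likewise for blue, so P[monochromatic] = 2·(1/2)^10 = 2^{1 − 10} = 1/512.
By linearity of expectation: E[X] = C(43, 5) · 2^{1 − 10} = 962598 · 1/512 = 481299/256.
Numerically: E[X] ≈ 1880.074219.

E[X] = C(43,5)·2^(1−C(5,2)) = 481299/256 ≈ 1880.074219.


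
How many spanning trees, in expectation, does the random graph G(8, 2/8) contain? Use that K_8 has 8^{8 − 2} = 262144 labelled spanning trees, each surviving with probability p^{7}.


K_8 has 8^{8 − 2} = 262144 labelled spanning trees.
For each such spanning tree H, let X_H = 1 if all 7 edges of H are present in G. Then P[X_H = 1] = p^{7} = (1/4)^{7} = 1/16384.
By linearity: E[X] = Σ_H E[X_H] = 262144 · p^{7} = 262144 · 1/16384 = 16.
Numerically: E[X] ≈ 16.

E[X] = 262144 · (1/4)^{7} = 16 ≈ 16.


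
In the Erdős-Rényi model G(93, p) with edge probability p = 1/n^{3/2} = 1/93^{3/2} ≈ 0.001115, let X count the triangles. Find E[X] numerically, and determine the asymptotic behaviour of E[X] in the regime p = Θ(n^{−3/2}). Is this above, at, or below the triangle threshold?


Number of potential triangles: C(93, 3) = 129766.
Each occurs with probability p³ ≈ (0.001115)³ ≈ 1.3862027e-09.
By linearity: E[X] = C(93, 3)·p³ ≈ 129766 · 1.3862027e-09 ≈ 0.00018.
Since α = 3/2 > 1, p = c/n^{3/2} = o(1/n) is below the triangle threshold p ~ 1/n. Asymptotically E[X] ~ (c³/6)·n^{3(1−α)} = (1³/6)·n^{-1.5} → 0, so by Markov's inequality G has no triangles w.h.p.

E[X] ≈ 0.00018; in regime p = Θ(1/n^{3/2}) E[X] tends to 0 (below the triangle threshold p ~ 1/n).


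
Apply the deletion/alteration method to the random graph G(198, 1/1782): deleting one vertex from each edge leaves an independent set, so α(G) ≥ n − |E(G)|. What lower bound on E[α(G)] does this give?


E[|E(G)|] = C(198, 2)·p = 19503 · (1/1782) = 197/18.
E[α(G)] ≥ n − E[|E(G)|] = 198 − 197/18 = 3367/18.
Numerically: ≈ 187.05556.
(This is only a lower bound; the true E[α(G)] may be larger.)

E[α(G)] ≥ 3367/18 ≈ 187.05556.


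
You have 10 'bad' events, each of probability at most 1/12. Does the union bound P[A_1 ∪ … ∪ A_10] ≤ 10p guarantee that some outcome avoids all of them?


Union bound: P[∪_{i=1}^{10} A_i] ≤ Σ_i P[A_i] ≤ 10·p = 10·(1/12) = 5/6.
Numerically: 5/6 ≈ 0.83333.
Is 5/6 < 1? YES.
Since P[∪ A_i] ≤ 5/6 < 1, the complement has P[∩ A_i^c] ≥ 1 − 5/6 = 1/6 > 0, so some outcome avoids every A_i.

10·p = 5/6 ≈ 0.83333; existence CERTIFIED by the union bound.


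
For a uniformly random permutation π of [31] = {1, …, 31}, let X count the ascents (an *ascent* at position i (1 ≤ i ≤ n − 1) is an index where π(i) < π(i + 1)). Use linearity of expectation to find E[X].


Write X = Σ X_I over i = 1, …, 30, with X_I the indicator of one ascent.
There are 30 indicators.
For each fixed i, the pair (π(i), π(i+1)) is a uniformly random ordered pair of distinct values from {1, …, 31}; by symmetry P[π(i) < π(i+1)] = 1/2.
By linearity: E[X] = 30 · (1/2) = (31 − 1) · (1/2) = 15 ≈ 15.0000.

E[X] = 15 = 15.0000.


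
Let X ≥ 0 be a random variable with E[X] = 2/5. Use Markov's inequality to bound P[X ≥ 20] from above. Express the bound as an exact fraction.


μ = E[X] = 2/5, a = 20.
Markov: P[X ≥ 20] ≤ μ/a = (2/5)/20 = 1/50.
Numerically: ≈ 0.0200.
(Since a = 20 > μ = 0.4000, the bound 1/50 is < 1 and informative.)

P[X ≥ 20] ≤ 1/50 ≈ 0.0200.


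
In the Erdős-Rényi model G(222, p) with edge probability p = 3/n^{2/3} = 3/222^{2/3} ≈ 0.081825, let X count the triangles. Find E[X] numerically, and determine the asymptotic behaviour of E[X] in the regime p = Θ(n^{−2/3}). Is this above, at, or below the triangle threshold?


Number of potential triangles: C(222, 3) = 1798940.
Each occurs with probability p³ ≈ (0.081825)³ ≈ 5.47845142e-04.
By linearity: E[X] = C(222, 3)·p³ ≈ 1798940 · 5.47845142e-04 ≈ 985.540541.
Since α = 2/3 < 1, p = c/n^{2/3} ≫ 1/n is above the triangle threshold p ~ 1/n. Asymptotically E[X] ~ (c³/6)·n^{3(1−α)} = (3³/6)·n^{1} → ∞; triangles are abundant w.h.p.

E[X] ≈ 985.540541; in regime p = Θ(1/n^{2/3}) E[X] diverges (above the triangle threshold p ~ 1/n).


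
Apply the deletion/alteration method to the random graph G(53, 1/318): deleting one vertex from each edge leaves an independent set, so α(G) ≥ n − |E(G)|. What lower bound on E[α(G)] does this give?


E[|E(G)|] = C(53, 2)·p = 1378 · (1/318) = 13/3.
E[α(G)] ≥ n − E[|E(G)|] = 53 − 13/3 = 146/3.
Numerically: ≈ 48.6667.
(This is only a lower bound; the true E[α(G)] may be larger.)

E[α(G)] ≥ 146/3 ≈ 48.6667.


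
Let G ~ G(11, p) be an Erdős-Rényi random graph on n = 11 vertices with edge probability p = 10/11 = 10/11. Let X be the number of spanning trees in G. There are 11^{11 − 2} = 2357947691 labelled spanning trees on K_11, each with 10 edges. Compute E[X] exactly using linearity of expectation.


K_11 has 11^{11 − 2} = 2357947691 labelled spanning trees.
For each such spanning tree H, let X_H = 1 if all 10 edges of H are present in G. Then P[X_H = 1] = p^{10} = (10/11)^{10} = 10000000000/25937424601.
By linearity of expectation: E[X] = Σ_H E[X_H] = 2357947691 · p^{10} = 2357947691 · 10000000000/25937424601 = 10000000000/11.
Numerically: E[X] ≈ 9.091e+08.

E[X] = 2357947691 · (10/11)^{10} = 10000000000/11 ≈ 9.091e+08.


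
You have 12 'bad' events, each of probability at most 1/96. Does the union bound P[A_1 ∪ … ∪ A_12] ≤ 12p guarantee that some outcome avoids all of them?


Union bound: P[∪_{i=1}^{12} A_i] ≤ Σ_i P[A_i] ≤ 12·p = 12·(1/96) = 1/8.
Numerically: 1/8 ≈ 0.1250000.
Is 1/8 < 1? YES.
Since P[∪ A_i] ≤ 1/8 < 1, the complement has P[∩ A_i^c] ≥ 1 − 1/8 = 7/8 > 0, so some outcome avoids every A_i.

12·p = 1/8 ≈ 0.1250000; existence CERTIFIED by the union bound.


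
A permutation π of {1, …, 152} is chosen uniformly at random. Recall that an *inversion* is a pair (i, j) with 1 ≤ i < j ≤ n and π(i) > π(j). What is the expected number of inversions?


Write X = Σ X_I over the C(152, 2) = 11476 pairs i < j, with X_I the indicator of one inversion.
There are 11476 indicators.
For each fixed pair i < j, the values π(i) and π(j) are two distinct elements of {1, …, 152} in uniformly random order; by symmetry P[π(i) > π(j)] = 1/2.
By linearity: E[X] = 11476 · (1/2) = C(152, 2) · (1/2) = 11476/2 = 5738 ≈ 5738.0000.

E[X] = 5738 = 5738.0000.


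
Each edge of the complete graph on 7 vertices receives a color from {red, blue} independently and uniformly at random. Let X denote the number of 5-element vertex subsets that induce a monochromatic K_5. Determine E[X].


Let X = Σ_S X_S over the C(7, 5) = 21 subsets S of size 5, where X_S = 1 if the K_5 on S is monochromatic.
For a fixed S, the K_5 on S has C(5, 2) = 10 edges. P[all 10 edges red] = (1/2)^10, and likewise for blue, so P[monochromatic] = 2·(1/2)^10 = 2^{1 − 10} = 1/512.
By linearity of expectation: E[X] = C(7, 5) · 2^{1 − 10} = 21 · 1/512 = 21/512.
Numerically: E[X] ≈ 0.0410.

E[X] = C(7,5)·2^(1−C(5,2)) = 21/512 ≈ 0.0410.


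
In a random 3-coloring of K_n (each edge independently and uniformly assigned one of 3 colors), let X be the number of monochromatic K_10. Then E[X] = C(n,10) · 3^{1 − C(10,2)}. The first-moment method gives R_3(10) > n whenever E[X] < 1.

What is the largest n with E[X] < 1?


We need C(n, 10) · 3^{1 − 45} < 1, i.e. C(n, 10) < 3^{45 − 1} = 984770902183611232881.
Check values of n near the boundary:
  n = 572: C(572, 10) = 954640815642161682606; 954640815642161682606 < 984770902183611232881? YES
  n = 573: C(573, 10) = 971597135635805762226; 971597135635805762226 < 984770902183611232881? YES
  n = 574: C(574, 10) = 988824035203816502691; 988824035203816502691 < 984770902183611232881? NO
The largest n with C(n, 10) < 984770902183611232881 is n = 573 (where E[X] = 35985079097622435638/36472996377170786403 ≈ 0.9866). Hence R_3(10) > 573, i.e. R_3(10) ≥ 574.

Largest n = 573; hence R_3(10) > 573.


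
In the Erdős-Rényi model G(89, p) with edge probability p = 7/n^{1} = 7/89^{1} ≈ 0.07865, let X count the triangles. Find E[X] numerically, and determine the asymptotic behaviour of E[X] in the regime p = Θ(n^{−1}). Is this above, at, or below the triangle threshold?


Number of potential triangles: C(89, 3) = 113564.
Each occurs with probability p³ ≈ (0.07865)³ ≈ 4.865462e-04.
By linearity: E[X] = C(89, 3)·p³ ≈ 113564 · 4.865462e-04 ≈ 55.2541.
Here α = 1, so p = 7/n is exactly at the triangle threshold p ~ 1/n. Asymptotically E[X] → c³/6 = 7³/6 = 343/6 ≈ 57.1667, a bounded constant. In this regime the triangle count is asymptotically Poisson(c³/6).

E[X] ≈ 55.2541; in regime p = Θ(1/n^{1}) E[X] stays bounded (at the triangle threshold p ~ 1/n).


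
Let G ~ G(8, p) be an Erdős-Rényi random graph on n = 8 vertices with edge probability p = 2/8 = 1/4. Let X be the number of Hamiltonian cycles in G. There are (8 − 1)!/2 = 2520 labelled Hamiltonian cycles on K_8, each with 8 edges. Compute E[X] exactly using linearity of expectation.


K_8 has (8 − 1)!/2 = 2520 labelled Hamiltonian cycles.
For each such Hamiltonian cycle H, let X_H = 1 if all 8 edges of H are present in G. Then P[X_H = 1] = p^{8} = (1/4)^{8} = 1/65536.
Summing the indicators: E[X] = Σ_H E[X_H] = 2520 · p^{8} = 2520 · 1/65536 = 315/8192.
Numerically: E[X] ≈ 0.0385.

E[X] = 2520 · (1/4)^{8} = 315/8192 ≈ 0.0385.


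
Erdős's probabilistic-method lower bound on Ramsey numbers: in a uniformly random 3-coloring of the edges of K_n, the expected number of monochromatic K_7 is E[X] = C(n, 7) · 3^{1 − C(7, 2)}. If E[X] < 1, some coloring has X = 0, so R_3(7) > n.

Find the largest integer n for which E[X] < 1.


We need C(n, 7) · 3^{1 − 21} < 1, i.e. C(n, 7) < 3^{21 − 1} = 3486784401.
Check values of n near the boundary:
  n = 79: C(79, 7) = 2898753715; 2898753715 < 3486784401? YES
  n = 80: C(80, 7) = 3176716400; 3176716400 < 3486784401? YES
  n = 81: C(81, 7) = 3477216600; 3477216600 < 3486784401? YES
  n = 82: C(82, 7) = 3801756816; 3801756816 < 3486784401? NO
  n = 83: C(83, 7) = 4151918628; 4151918628 < 3486784401? NO
  n = 84: C(84, 7) = 4529365776; 4529365776 < 3486784401? NO
The largest n with C(n, 7) < 3486784401 is n = 81 (where E[X] = 42928600/43046721 ≈ 0.997256). Hence R_3(7) > 81, i.e. R_3(7) ≥ 82.

Largest n = 81; hence R_3(7) > 81.


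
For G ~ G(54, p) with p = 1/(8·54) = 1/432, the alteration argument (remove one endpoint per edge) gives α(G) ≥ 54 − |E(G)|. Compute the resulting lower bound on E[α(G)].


E[|E(G)|] = C(54, 2)·p = 1431 · (1/432) = 53/16.
E[α(G)] ≥ n − E[|E(G)|] = 54 − 53/16 = 811/16.
Numerically: ≈ 50.687500.
(This is only a lower bound; the true E[α(G)] may be larger.)

E[α(G)] ≥ 811/16 ≈ 50.687500.


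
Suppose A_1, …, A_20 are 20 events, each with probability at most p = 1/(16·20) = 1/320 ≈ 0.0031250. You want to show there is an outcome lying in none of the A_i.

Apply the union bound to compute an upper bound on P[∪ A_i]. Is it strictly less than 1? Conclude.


Union bound: P[∪_{i=1}^{20} A_i] ≤ Σ_i P[A_i] ≤ 20·p = 20·(1/320) = 1/16.
Numerically: 1/16 ≈ 0.0625000.
Is 1/16 < 1? YES.
Since P[∪ A_i] ≤ 1/16 < 1, the complement has P[∩ A_i^c] ≥ 1 − 1/16 = 15/16 > 0, so some outcome avoids every A_i.

20·p = 1/16 ≈ 0.0625000; existence CERTIFIED by the union bound.


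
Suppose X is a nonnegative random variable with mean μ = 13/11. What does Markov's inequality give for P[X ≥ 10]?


μ = E[X] = 13/11, a = 10.
Markov: P[X ≥ 10] ≤ μ/a = (13/11)/10 = 13/110.
Numerically: ≈ 0.118.
(Since a = 10 > μ = 1.182, the bound 13/110 is < 1 and informative.)

P[X ≥ 10] ≤ 13/110 ≈ 0.118.


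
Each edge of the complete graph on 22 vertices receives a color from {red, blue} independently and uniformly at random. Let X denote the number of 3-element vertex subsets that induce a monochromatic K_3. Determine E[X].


Let X = Σ_S X_S over the C(22, 3) = 1540 subsets S of size 3, where X_S = 1 if the K_3 on S is monochromatic.
For a fixed S, the K_3 on S has C(3, 2) = 3 edges. P[all 3 edges red] = (1/2)^3, and likewise for blue, so P[monochromatic] = 2·(1/2)^3 = 2^{1 − 3} = 1/4.
By linearity of expectation: E[X] = C(22, 3) · 2^{1 − 3} = 1540 · 1/4 = 385.
Numerically: E[X] ≈ 385.00000.

E[X] = C(22,3)·2^(1−C(3,2)) = 385 ≈ 385.00000.


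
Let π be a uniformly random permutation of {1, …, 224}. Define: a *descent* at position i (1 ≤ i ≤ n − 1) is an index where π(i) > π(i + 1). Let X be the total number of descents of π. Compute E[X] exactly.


Write X = Σ X_I over i = 1, …, 223, with X_I the indicator of one descent.
There are 223 indicators.
For each fixed i, the pair (π(i), π(i+1)) is a uniformly random ordered pair of distinct values from {1, …, 224}; by symmetry P[π(i) > π(i+1)] = 1/2.
By linearity: E[X] = 223 · (1/2) = (224 − 1) · (1/2) = 223/2 ≈ 111.500.

E[X] = 223/2 = 111.500.


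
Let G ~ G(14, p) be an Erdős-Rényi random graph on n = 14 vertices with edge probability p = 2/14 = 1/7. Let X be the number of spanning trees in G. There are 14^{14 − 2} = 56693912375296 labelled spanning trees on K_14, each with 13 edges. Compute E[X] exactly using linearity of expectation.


K_14 has 14^{14 − 2} = 56693912375296 labelled spanning trees.
For each such spanning tree H, let X_H = 1 if all 13 edges of H are present in G. Then P[X_H = 1] = p^{13} = (1/7)^{13} = 1/96889010407.
By linearity of expectation: E[X] = Σ_H E[X_H] = 56693912375296 · p^{13} = 56693912375296 · 1/96889010407 = 4096/7.
Numerically: E[X] ≈ 585.143.

E[X] = 56693912375296 · (1/7)^{13} = 4096/7 ≈ 585.143.


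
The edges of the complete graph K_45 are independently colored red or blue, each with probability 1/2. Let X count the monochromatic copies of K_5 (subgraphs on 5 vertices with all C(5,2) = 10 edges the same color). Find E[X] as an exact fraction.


Let X = Σ_S X_S over the C(45, 5) = 1221759 subsets S of size 5, where X_S = 1 if the K_5 on S is monochromatic.
For a fixed S, the K_5 on S has C(5, 2) = 10 edges. P[all 10 edges red] = (1/2)^10, and likewise for blue, so P[monochromatic] = 2·(1/2)^10 = 2^{1 − 10} = 1/512.
By linearity of expectation: E[X] = C(45, 5) · 2^{1 − 10} = 1221759 · 1/512 = 1221759/512.
Numerically: E[X] ≈ 2386.248047.

E[X] = C(45,5)·2^(1−C(5,2)) = 1221759/512 ≈ 2386.248047.


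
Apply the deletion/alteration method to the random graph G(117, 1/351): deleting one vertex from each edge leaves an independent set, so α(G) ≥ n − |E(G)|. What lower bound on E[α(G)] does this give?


E[|E(G)|] = C(117, 2)·p = 6786 · (1/351) = 58/3.
E[α(G)] ≥ n − E[|E(G)|] = 117 − 58/3 = 293/3.
Numerically: ≈ 97.667.
(This is only a lower bound; the true E[α(G)] may be larger.)

E[α(G)] ≥ 293/3 ≈ 97.667.


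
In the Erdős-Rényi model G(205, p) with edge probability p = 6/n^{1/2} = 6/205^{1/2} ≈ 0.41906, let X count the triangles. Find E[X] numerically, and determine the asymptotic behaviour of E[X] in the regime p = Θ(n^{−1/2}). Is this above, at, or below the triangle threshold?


Number of potential triangles: C(205, 3) = 1414910.
Each occurs with probability p³ ≈ (0.41906)³ ≈ 7.3590704e-02.
By linearity: E[X] = C(205, 3)·p³ ≈ 1414910 · 7.3590704e-02 ≈ 104124.22347.
Since α = 1/2 < 1, p = c/n^{1/2} ≫ 1/n is above the triangle threshold p ~ 1/n. Asymptotically E[X] ~ (c³/6)·n^{3(1−α)} = (6³/6)·n^{1.5} → ∞; triangles are abundant w.h.p.

E[X] ≈ 104124.22347; in regime p = Θ(1/n^{1/2}) E[X] diverges (above the triangle threshold p ~ 1/n).


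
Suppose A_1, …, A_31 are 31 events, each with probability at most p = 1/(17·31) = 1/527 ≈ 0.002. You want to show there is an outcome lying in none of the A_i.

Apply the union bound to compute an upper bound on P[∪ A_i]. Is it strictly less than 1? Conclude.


Union bound: P[∪_{i=1}^{31} A_i] ≤ Σ_i P[A_i] ≤ 31·p = 31·(1/527) = 1/17.
Numerically: 1/17 ≈ 0.059.
Is 1/17 < 1? YES.
Since P[∪ A_i] ≤ 1/17 < 1, the complement has P[∩ A_i^c] ≥ 1 − 1/17 = 16/17 > 0, so some outcome avoids every A_i.

31·p = 1/17 ≈ 0.059; existence CERTIFIED by the union bound.


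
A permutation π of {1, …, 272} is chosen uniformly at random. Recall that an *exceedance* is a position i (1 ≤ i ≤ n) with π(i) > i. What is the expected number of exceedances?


Write X = Σ_{i=1}^{272} X_i, where X_i = 1_{π(i) > i}.
For each fixed i, π(i) is uniform over {1, …, 272} (marginal of a uniform permutation), so P[π(i) > i] = (n − i)/n. Summing: Σ_{i=1}^{272} (n − i)/n = (0 + 1 + … + 271)/272 = 272(272 − 1)/(2·272) = (272 − 1)/2.
Hence E[X] = Σ_{i=1}^{272} (272 − i)/272 = 271/2 ≈ 135.500000.

E[X] = 271/2 = 135.500000.


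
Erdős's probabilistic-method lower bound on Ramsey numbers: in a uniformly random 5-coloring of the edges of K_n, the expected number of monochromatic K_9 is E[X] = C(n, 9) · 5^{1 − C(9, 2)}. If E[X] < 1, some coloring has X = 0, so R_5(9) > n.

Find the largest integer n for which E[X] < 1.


We need C(n, 9) · 5^{1 − 36} < 1, i.e. C(n, 9) < 5^{36 − 1} = 2910383045673370361328125.
Check values of n near the boundary:
  n = 2165: C(2165, 9) = 2832220612024886803272630; 2832220612024886803272630 < 2910383045673370361328125? YES
  n = 2166: C(2166, 9) = 2844037944203015677277940; 2844037944203015677277940 < 2910383045673370361328125? YES
  n = 2167: C(2167, 9) = 2855899084841489792706810; 2855899084841489792706810 < 2910383045673370361328125? YES
  n = 2168: C(2168, 9) = 2867804175977929537095120; 2867804175977929537095120 < 2910383045673370361328125? YES
  n = 2169: C(2169, 9) = 2879753360044504243499683; 2879753360044504243499683 < 2910383045673370361328125? YES
  n = 2170: C(2170, 9) = 2891746779868845075610510; 2891746779868845075610510 < 2910383045673370361328125? YES
  n = 2171: C(2171, 9) = 2903784578674959601827205; 2903784578674959601827205 < 2910383045673370361328125? YES
  n = 2172: C(2172, 9) = 2915866900084148060642020; 2915866900084148060642020 < 2910383045673370361328125? NO
The largest n with C(n, 9) < 2910383045673370361328125 is n = 2171 (where E[X] = 580756915734991920365441/582076609134674072265625 ≈ 0.997733). Hence R_5(9) > 2171, i.e. R_5(9) ≥ 2172.

Largest n = 2171; hence R_5(9) > 2171.


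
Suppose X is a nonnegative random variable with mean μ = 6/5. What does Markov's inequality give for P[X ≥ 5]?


μ = E[X] = 6/5, a = 5.
Markov: P[X ≥ 5] ≤ μ/a = (6/5)/5 = 6/25.
Numerically: ≈ 0.240.
(Since a = 5 > μ = 1.200, the bound 6/25 is < 1 and informative.)

P[X ≥ 5] ≤ 6/25 ≈ 0.240.


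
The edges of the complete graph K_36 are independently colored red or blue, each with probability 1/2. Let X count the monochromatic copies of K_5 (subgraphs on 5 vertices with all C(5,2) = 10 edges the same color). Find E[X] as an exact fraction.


Let X = Σ_S X_S over the C(36, 5) = 376992 subsets S of size 5, where X_S = 1 if the K_5 on S is monochromatic.
For a fixed S, the K_5 on S has C(5, 2) = 10 edges. P[all 10 edges red] = (1/2)^10, and likewise for blue, so P[monochromatic] = 2·(1/2)^10 = 2^{1 − 10} = 1/512.
By linearity of expectation: E[X] = C(36, 5) · 2^{1 − 10} = 376992 · 1/512 = 11781/16.
Numerically: E[X] ≈ 736.3125.

E[X] = C(36,5)·2^(1−C(5,2)) = 11781/16 ≈ 736.3125.


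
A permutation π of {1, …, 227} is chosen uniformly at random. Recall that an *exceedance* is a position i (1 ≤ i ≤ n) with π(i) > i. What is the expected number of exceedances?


Write X = Σ_{i=1}^{227} X_i, where X_i = 1_{π(i) > i}.
For each fixed i, π(i) is uniform over {1, …, 227} (marginal of a uniform permutation), so P[π(i) > i] = (n − i)/n. Summing: Σ_{i=1}^{227} (n − i)/n = (0 + 1 + … + 226)/227 = 227(227 − 1)/(2·227) = (227 − 1)/2.
Hence E[X] = Σ_{i=1}^{227} (227 − i)/227 = 113 ≈ 113.000.

E[X] = 113 = 113.000.


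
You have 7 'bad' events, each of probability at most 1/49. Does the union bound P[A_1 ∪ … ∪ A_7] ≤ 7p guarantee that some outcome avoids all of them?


Union bound: P[∪_{i=1}^{7} A_i] ≤ Σ_i P[A_i] ≤ 7·p = 7·(1/49) = 1/7.
Numerically: 1/7 ≈ 0.1428571.
Is 1/7 < 1? YES.
Since P[∪ A_i] ≤ 1/7 < 1, the complement has P[∩ A_i^c] ≥ 1 − 1/7 = 6/7 > 0, so some outcome avoids every A_i.

7·p = 1/7 ≈ 0.1428571; existence CERTIFIED by the union bound.


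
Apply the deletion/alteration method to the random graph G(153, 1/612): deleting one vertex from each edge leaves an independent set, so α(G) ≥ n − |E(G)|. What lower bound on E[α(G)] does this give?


E[|E(G)|] = C(153, 2)·p = 11628 · (1/612) = 19.
E[α(G)] ≥ n − E[|E(G)|] = 153 − 19 = 134.
Numerically: ≈ 134.000.
(This is only a lower bound; the true E[α(G)] may be larger.)

E[α(G)] ≥ 134 ≈ 134.000.


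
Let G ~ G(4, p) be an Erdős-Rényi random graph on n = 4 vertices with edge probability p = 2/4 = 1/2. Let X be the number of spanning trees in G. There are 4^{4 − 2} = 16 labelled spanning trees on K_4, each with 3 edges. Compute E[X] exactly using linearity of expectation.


K_4 has 4^{4 − 2} = 16 labelled spanning trees.
For each such spanning tree H, let X_H = 1 if all 3 edges of H are present in G. Then P[X_H = 1] = p^{3} = (1/2)^{3} = 1/8.
By linearity of expectation: E[X] = Σ_H E[X_H] = 16 · p^{3} = 16 · 1/8 = 2.
Numerically: E[X] ≈ 2.

E[X] = 16 · (1/2)^{3} = 2 ≈ 2.


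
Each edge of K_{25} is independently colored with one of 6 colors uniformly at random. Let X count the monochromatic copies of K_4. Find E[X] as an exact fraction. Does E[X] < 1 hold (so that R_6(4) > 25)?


E[X] = C(25, 4) · 6^{1 − 6} = 12650 · 6^{−5} = 12650/7776.
As a reduced fraction: E[X] = 6325/3888 ≈ 1.6268004.
Is E[X] < 1? NO.
Since E[X] ≥ 1, the first-moment bound is inconclusive at n = 25; it does NOT by itself certify R_6(4) > 25.

E[X] = 6325/3888 ≈ 1.6268004; E[X] ≥ 1; first-moment method inconclusive here.


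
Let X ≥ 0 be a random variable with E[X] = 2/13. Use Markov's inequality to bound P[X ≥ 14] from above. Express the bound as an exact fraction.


μ = E[X] = 2/13, a = 14.
Markov: P[X ≥ 14] ≤ μ/a = (2/13)/14 = 1/91.
Numerically: ≈ 0.0110.
(Since a = 14 > μ = 0.1538, the bound 1/91 is < 1 and informative.)

P[X ≥ 14] ≤ 1/91 ≈ 0.0110.


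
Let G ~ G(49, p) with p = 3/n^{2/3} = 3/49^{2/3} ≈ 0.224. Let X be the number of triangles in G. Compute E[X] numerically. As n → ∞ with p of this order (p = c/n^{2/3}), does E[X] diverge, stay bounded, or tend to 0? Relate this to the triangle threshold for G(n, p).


Number of potential triangles: C(49, 3) = 18424.
Each occurs with probability p³ ≈ (0.224)³ ≈ 1.124531e-02.
By linearity: E[X] = C(49, 3)·p³ ≈ 18424 · 1.124531e-02 ≈ 207.1837.
Since α = 2/3 < 1, p = c/n^{2/3} ≫ 1/n is above the triangle threshold p ~ 1/n. Asymptotically E[X] ~ (c³/6)·n^{3(1−α)} = (3³/6)·n^{1} → ∞; triangles are abundant w.h.p.

E[X] ≈ 207.1837; in regime p = Θ(1/n^{2/3}) E[X] diverges (above the triangle threshold p ~ 1/n).


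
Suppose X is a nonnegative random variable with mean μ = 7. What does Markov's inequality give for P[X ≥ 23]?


μ = E[X] = 7, a = 23.
Markov: P[X ≥ 23] ≤ μ/a = (7)/23 = 7/23.
Numerically: ≈ 0.304348.
(Since a = 23 > μ = 7.000000, the bound 7/23 is < 1 and informative.)

P[X ≥ 23] ≤ 7/23 ≈ 0.304348.


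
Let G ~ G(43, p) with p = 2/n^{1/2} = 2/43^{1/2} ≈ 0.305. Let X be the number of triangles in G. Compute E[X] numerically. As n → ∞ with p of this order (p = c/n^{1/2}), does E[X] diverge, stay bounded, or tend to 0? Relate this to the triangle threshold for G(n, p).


Number of potential triangles: C(43, 3) = 12341.
Each occurs with probability p³ ≈ (0.305)³ ≈ 2.837183e-02.
By linearity: E[X] = C(43, 3)·p³ ≈ 12341 · 2.837183e-02 ≈ 350.1367.
Since α = 1/2 < 1, p = c/n^{1/2} ≫ 1/n is above the triangle threshold p ~ 1/n. Asymptotically E[X] ~ (c³/6)·n^{3(1−α)} = (2³/6)·n^{1.5} → ∞; triangles are abundant w.h.p.

E[X] ≈ 350.1367; in regime p = Θ(1/n^{1/2}) E[X] diverges (above the triangle threshold p ~ 1/n).


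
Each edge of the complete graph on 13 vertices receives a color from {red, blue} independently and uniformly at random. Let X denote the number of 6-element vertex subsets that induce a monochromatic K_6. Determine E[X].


Let X = Σ_S X_S over the C(13, 6) = 1716 subsets S of size 6, where X_S = 1 if the K_6 on S is monochromatic.
For a fixed S, the K_6 on S has C(6, 2) = 15 edges. P[all 15 edges red] = (1/2)^15, and likewise for blue, so P[monochromatic] = 2·(1/2)^15 = 2^{1 − 15} = 1/16384.
By linearity: E[X] = C(13, 6) · 2^{1 − 15} = 1716 · 1/16384 = 429/4096.
Numerically: E[X] ≈ 0.10474.

E[X] = C(13,6)·2^(1−C(6,2)) = 429/4096 ≈ 0.10474.


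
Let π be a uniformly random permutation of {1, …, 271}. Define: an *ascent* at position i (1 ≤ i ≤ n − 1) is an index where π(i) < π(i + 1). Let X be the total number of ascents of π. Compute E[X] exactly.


Write X = Σ X_I over i = 1, …, 270, with X_I the indicator of one ascent.
There are 270 indicators.
For each fixed i, the pair (π(i), π(i+1)) is a uniformly random ordered pair of distinct values from {1, …, 271}; by symmetry P[π(i) < π(i+1)] = 1/2.
By linearity: E[X] = 270 · (1/2) = (271 − 1) · (1/2) = 135 ≈ 135.000000.

E[X] = 135 = 135.000000.


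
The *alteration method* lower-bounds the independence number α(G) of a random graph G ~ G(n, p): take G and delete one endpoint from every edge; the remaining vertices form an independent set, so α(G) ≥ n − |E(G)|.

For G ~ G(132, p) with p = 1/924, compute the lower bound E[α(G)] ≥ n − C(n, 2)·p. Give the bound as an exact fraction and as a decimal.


E[|E(G)|] = C(132, 2)·p = 8646 · (1/924) = 131/14.
E[α(G)] ≥ n − E[|E(G)|] = 132 − 131/14 = 1717/14.
Numerically: ≈ 122.642857.
(This is only a lower bound; the true E[α(G)] may be larger.)

E[α(G)] ≥ 1717/14 ≈ 122.642857.


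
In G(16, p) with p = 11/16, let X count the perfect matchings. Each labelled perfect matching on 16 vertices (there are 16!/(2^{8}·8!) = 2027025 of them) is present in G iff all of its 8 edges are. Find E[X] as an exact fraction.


K_16 has 16!/(2^{8}·8!) = 2027025 labelled perfect matchings.
For each such perfect matching H, let X_H = 1 if all 8 edges of H are present in G. Then P[X_H = 1] = p^{8} = (11/16)^{8} = 214358881/4294967296.
By linearity of expectation: E[X] = Σ_H E[X_H] = 2027025 · p^{8} = 2027025 · 214358881/4294967296 = 434510810759025/4294967296.
Numerically: E[X] ≈ 1.01e+05.

E[X] = 2027025 · (11/16)^{8} = 434510810759025/4294967296 ≈ 1.01e+05.


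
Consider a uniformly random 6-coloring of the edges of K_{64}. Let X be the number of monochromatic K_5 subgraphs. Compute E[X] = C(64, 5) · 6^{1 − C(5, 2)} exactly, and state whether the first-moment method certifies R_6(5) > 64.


E[X] = C(64, 5) · 6^{1 − 10} = 7624512 · 6^{−9} = 7624512/10077696.
As a reduced fraction: E[X] = 13237/17496 ≈ 0.7566.
Is E[X] < 1? YES.
Since E[X] < 1, there exists a 6-coloring of K_{64} with no monochromatic K_5; hence R_6(5) > 64.

E[X] = 13237/17496 ≈ 0.7566; E[X] < 1, so R_6(5) > 64.


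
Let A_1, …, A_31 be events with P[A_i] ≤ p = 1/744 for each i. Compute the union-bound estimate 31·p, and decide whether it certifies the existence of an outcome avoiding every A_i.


Union bound: P[∪_{i=1}^{31} A_i] ≤ Σ_i P[A_i] ≤ 31·p = 31·(1/744) = 1/24.
Numerically: 1/24 ≈ 0.0416667.
Is 1/24 < 1? YES.
Since P[∪ A_i] ≤ 1/24 < 1, the complement has P[∩ A_i^c] ≥ 1 − 1/24 = 23/24 > 0, so some outcome avoids every A_i.

31·p = 1/24 ≈ 0.0416667; existence CERTIFIED by the union bound.


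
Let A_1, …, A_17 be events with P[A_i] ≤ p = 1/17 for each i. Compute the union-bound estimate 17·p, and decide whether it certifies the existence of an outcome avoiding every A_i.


Union bound: P[∪_{i=1}^{17} A_i] ≤ Σ_i P[A_i] ≤ 17·p = 17·(1/17) = 1.
Numerically: 1 ≈ 1.00000.
Is 1 < 1? NO.
Since the bound 1 is ≥ 1, the union bound is uninformative here; it does NOT by itself certify existence.

17·p = 1 ≈ 1.00000; existence NOT certified by the union bound.


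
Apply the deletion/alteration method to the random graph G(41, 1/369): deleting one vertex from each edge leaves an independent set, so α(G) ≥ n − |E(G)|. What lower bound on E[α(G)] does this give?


E[|E(G)|] = C(41, 2)·p = 820 · (1/369) = 20/9.
E[α(G)] ≥ n − E[|E(G)|] = 41 − 20/9 = 349/9.
Numerically: ≈ 38.778.
(This is only a lower bound; the true E[α(G)] may be larger.)

E[α(G)] ≥ 349/9 ≈ 38.778.


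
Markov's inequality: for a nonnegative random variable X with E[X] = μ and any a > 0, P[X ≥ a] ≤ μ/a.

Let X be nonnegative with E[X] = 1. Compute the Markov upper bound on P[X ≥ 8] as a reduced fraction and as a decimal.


μ = E[X] = 1, a = 8.
Markov: P[X ≥ 8] ≤ μ/a = (1)/8 = 1/8.
Numerically: ≈ 0.125000.
(Since a = 8 > μ = 1.000000, the bound 1/8 is < 1 and informative.)

P[X ≥ 8] ≤ 1/8 ≈ 0.125000.


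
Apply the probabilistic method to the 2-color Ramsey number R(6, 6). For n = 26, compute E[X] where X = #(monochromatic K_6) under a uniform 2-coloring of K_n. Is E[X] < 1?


E[X] = C(26, 6) · 2^{1 − 15} = 230230 · 2^{−14} = 230230/16384.
As a reduced fraction: E[X] = 115115/8192 ≈ 14.052124.
Is E[X] < 1? NO.
Since E[X] ≥ 1, the first-moment bound is inconclusive at n = 26; it does NOT by itself certify R(6, 6) > 26.

E[X] = 115115/8192 ≈ 14.052124; E[X] ≥ 1; first-moment method inconclusive here.


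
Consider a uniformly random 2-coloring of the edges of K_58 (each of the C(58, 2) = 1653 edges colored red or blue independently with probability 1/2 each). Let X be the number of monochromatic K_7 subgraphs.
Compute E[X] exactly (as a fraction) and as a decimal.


Let X = Σ_S X_S over the C(58, 7) = 300674088 subsets S of size 7, where X_S = 1 if the K_7 on S is monochromatic.
For a fixed S, the K_7 on S has C(7, 2) = 21 edges. P[all 21 edges red] = (1/2)^21, and likewise for blue, so P[monochromatic] = 2·(1/2)^21 = 2^{1 − 21} = 1/1048576.
Summing: E[X] = C(58, 7) · 2^{1 − 21} = 300674088 · 1/1048576 = 37584261/131072.
Numerically: E[X] ≈ 286.7452.

E[X] = C(58,7)·2^(1−C(7,2)) = 37584261/131072 ≈ 286.7452.


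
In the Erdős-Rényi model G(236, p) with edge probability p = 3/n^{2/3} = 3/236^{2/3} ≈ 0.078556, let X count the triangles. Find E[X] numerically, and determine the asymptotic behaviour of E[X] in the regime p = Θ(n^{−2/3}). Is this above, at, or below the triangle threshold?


Number of potential triangles: C(236, 3) = 2162940.
Each occurs with probability p³ ≈ (0.078556)³ ≈ 4.8477449e-04.
By linearity: E[X] = C(236, 3)·p³ ≈ 2162940 · 4.8477449e-04 ≈ 1048.53814.
Since α = 2/3 < 1, p = c/n^{2/3} ≫ 1/n is above the triangle threshold p ~ 1/n. Asymptotically E[X] ~ (c³/6)·n^{3(1−α)} = (3³/6)·n^{1} → ∞; triangles are abundant w.h.p.

E[X] ≈ 1048.53814; in regime p = Θ(1/n^{2/3}) E[X] diverges (above the triangle threshold p ~ 1/n).


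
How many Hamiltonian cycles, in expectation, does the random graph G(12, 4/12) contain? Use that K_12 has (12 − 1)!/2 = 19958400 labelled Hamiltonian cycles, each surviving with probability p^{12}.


K_12 has (12 − 1)!/2 = 19958400 labelled Hamiltonian cycles.
For each such Hamiltonian cycle H, let X_H = 1 if all 12 edges of H are present in G. Then P[X_H = 1] = p^{12} = (1/3)^{12} = 1/531441.
By linearity: E[X] = Σ_H E[X_H] = 19958400 · p^{12} = 19958400 · 1/531441 = 246400/6561.
Numerically: E[X] ≈ 37.5553.

E[X] = 19958400 · (1/3)^{12} = 246400/6561 ≈ 37.5553.


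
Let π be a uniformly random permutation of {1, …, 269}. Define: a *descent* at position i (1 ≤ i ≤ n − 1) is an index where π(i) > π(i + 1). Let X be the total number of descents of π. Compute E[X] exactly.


Write X = Σ X_I over i = 1, …, 268, with X_I the indicator of one descent.
There are 268 indicators.
For each fixed i, the pair (π(i), π(i+1)) is a uniformly random ordered pair of distinct values from {1, …, 269}; by symmetry P[π(i) > π(i+1)] = 1/2.
By linearity: E[X] = 268 · (1/2) = (269 − 1) · (1/2) = 134 ≈ 134.00000.

E[X] = 134 = 134.00000.


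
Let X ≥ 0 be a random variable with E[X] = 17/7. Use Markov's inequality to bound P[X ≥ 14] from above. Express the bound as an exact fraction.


μ = E[X] = 17/7, a = 14.
Markov: P[X ≥ 14] ≤ μ/a = (17/7)/14 = 17/98.
Numerically: ≈ 0.1735.
(Since a = 14 > μ = 2.4286, the bound 17/98 is < 1 and informative.)

P[X ≥ 14] ≤ 17/98 ≈ 0.1735.


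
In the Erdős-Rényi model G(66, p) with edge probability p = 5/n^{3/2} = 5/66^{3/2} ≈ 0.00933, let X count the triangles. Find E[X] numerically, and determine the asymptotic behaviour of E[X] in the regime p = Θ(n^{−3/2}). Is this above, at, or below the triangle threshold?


Number of potential triangles: C(66, 3) = 45760.
Each occurs with probability p³ ≈ (0.00933)³ ≈ 8.10891e-07.
By linearity: E[X] = C(66, 3)·p³ ≈ 45760 · 8.10891e-07 ≈ 0.037.
Since α = 3/2 > 1, p = c/n^{3/2} = o(1/n) is below the triangle threshold p ~ 1/n. Asymptotically E[X] ~ (c³/6)·n^{3(1−α)} = (5³/6)·n^{-1.5} → 0, so by Markov's inequality G has no triangles w.h.p.

E[X] ≈ 0.037; in regime p = Θ(1/n^{3/2}) E[X] tends to 0 (below the triangle threshold p ~ 1/n).


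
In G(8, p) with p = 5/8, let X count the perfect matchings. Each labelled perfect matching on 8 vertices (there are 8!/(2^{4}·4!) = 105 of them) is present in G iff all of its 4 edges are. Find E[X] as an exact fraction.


K_8 has 8!/(2^{4}·4!) = 105 labelled perfect matchings.
For each such perfect matching H, let X_H = 1 if all 4 edges of H are present in G. Then P[X_H = 1] = p^{4} = (5/8)^{4} = 625/4096.
By linearity: E[X] = Σ_H E[X_H] = 105 · p^{4} = 105 · 625/4096 = 65625/4096.
Numerically: E[X] ≈ 16.

E[X] = 105 · (5/8)^{4} = 65625/4096 ≈ 16.
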